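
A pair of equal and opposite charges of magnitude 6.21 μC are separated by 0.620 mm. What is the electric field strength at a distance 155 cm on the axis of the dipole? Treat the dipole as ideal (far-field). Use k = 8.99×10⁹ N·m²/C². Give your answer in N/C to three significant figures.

Dipole moment p = qd = (6.21×10⁻⁶ C)(6.20×10⁻⁴ m) = 3.85×10⁻⁹ C·m.
On the dipole axis E = 2kp/r³.
E = 2·(8.99×10⁹)(3.85×10⁻⁹) / (1.55)³ = 18.59 N/C.

E ≈ 18.6 N/C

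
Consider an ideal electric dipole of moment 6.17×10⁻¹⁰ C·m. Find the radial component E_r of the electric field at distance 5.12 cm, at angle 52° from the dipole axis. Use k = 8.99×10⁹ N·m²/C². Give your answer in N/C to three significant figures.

For a dipole, E_r = (2kp cosθ)/r³.
kp/r³ = (8.99×10⁹)(6.17×10⁻¹⁰)/(0.0512)³ = 4.133×10⁴ N/C.
E_r = 2·4.133×10⁴·cos52° = 5.089×10⁴ N/C.

E_r ≈ 5.09×10⁴ N/C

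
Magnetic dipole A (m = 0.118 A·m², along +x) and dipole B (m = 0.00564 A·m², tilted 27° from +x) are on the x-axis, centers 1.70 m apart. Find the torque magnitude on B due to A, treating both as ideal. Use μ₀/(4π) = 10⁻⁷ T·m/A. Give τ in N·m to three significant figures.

Dipole B is on the axis of dipole A, so B₁ there is axial: B₁ = (μ₀/4π)·2m₁/r³ along +x.
B₁ = 2(10⁻⁷)(0.118)/(1.70)³ = 4.804×10⁻⁹ T.
τ = m₂ B₁ sinθ.
τ = (0.00564)(4.804×10⁻⁹)·sin27° = 1.230×10⁻¹¹ N·m.

τ ≈ 1.23×10⁻¹¹ N·m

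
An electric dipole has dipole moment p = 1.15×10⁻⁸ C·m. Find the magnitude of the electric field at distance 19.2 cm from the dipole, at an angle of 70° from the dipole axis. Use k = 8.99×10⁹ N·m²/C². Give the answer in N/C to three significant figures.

E ≈ 1.70×10⁴ N/C

At angle θ the dipole field magnitude is E = (kp/r³)·√(1 + 3cos²θ).
kp/r³ = (8.99×10⁹)(1.15×10⁻⁸) / (0.192)³ = 1.461×10⁴ N/C.
√(1 + 3cos²70°) = √(1 + 3·0.1170) = √1.3509 ≈ 1.1623.
E ≈ 1.461×10⁴ × 1.162 = 1.698×10⁴ N/C.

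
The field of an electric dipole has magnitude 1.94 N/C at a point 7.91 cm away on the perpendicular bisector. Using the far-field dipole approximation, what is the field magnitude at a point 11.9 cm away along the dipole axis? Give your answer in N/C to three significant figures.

E ≈ 1.14 N/C

Dipole fields scale as 1/r³ in the far field.
The axial field is twice the equatorial field at the same r, so the geometry factor is 2/1.
E₂ = E₁ · (2/1) · (r₁/r₂)³ = 1.94 · 2 · (7.91/11.9)³.
(r₁/r₂)³ = (0.6647)³ = 0.2937.
E₂ ≈ 1.140 N/C.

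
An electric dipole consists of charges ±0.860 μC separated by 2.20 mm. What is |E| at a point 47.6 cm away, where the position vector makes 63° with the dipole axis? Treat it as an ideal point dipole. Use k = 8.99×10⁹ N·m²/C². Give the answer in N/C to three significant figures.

Dipole moment p = qd = (8.60×10⁻⁷ C)(0.00220 m) = 1.892×10⁻⁹ C·m.
At angle θ the dipole field magnitude is E = (kp/r³)·√(1 + 3cos²θ).
kp/r³ = (8.99×10⁹)(1.892×10⁻⁹) / (0.476)³ = 157.7 N/C.
√(1 + 3cos²63°) = √(1 + 3·0.2061) = √1.6183 ≈ 1.2721.
E ≈ 157.7 × 1.272 = 200.6 N/C.

E ≈ 201 N/C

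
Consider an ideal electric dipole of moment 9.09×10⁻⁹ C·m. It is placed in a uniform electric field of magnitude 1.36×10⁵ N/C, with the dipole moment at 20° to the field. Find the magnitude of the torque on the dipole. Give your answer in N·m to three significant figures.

Torque on an electric dipole: τ = pE sinθ.
τ = (9.09×10⁻⁹)(1.36×10⁵)·sin20° = 4.228×10⁻⁴ N·m.

τ ≈ 4.23×10⁻⁴ N·m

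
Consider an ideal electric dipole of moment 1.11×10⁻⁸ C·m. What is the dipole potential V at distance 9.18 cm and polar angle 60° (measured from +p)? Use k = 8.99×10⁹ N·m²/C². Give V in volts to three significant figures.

V ≈ 5920 V

The dipole potential is V = kp cosθ / r².
V = (8.99×10⁹)(1.11×10⁻⁸)·cos60° / (0.0918)² = 5921 V.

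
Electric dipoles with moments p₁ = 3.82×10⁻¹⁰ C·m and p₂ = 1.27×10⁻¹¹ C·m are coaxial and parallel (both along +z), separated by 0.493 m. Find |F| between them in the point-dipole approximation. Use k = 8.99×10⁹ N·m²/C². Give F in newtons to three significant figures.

F ≈ 4.43×10⁻⁹ N

On-axis field of dipole 1 at distance r: E = 2kp₁/r³. Force on dipole 2 is F = p₂·dE/dr (gradient along axis).
dE/dr = −6kp₁/r⁴, so |F| = 6kp₁p₂/r⁴ (attractive for aligned moments).
F = 6(8.99×10⁹)(3.82×10⁻¹⁰)(1.27×10⁻¹¹)/(0.493)⁴ = 4.430×10⁻⁹ N.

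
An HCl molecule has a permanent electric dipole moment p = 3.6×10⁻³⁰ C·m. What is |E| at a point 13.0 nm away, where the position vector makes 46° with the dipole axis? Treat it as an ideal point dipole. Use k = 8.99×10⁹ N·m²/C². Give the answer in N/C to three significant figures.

At angle θ the dipole field magnitude is E = (kp/r³)·√(1 + 3cos²θ).
kp/r³ = (8.99×10⁹)(3.60×10⁻³⁰) / (1.30×10⁻⁸)³ = 1.473×10⁴ N/C.
√(1 + 3cos²46°) = √(1 + 3·0.4826) = √2.4477 ≈ 1.5645.
E ≈ 1.473×10⁴ × 1.564 = 2.305×10⁴ N/C.

E ≈ 2.30×10⁴ N/C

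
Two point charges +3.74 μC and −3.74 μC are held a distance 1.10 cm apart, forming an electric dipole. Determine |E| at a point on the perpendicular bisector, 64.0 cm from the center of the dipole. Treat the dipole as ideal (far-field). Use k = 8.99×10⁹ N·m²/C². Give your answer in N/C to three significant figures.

E ≈ 1410 N/C

Dipole moment p = qd = (3.74×10⁻⁶ C)(0.0110 m) = 4.114×10⁻⁸ C·m.
In the equatorial plane E = kp/r³.
E = (8.99×10⁹)(4.114×10⁻⁸) / (0.640)³ = 1411 N/C.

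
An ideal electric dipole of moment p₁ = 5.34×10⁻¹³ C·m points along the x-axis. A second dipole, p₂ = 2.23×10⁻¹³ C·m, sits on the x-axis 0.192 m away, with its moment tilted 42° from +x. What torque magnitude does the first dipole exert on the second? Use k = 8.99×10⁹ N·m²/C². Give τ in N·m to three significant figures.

The second dipole sits on the axis of the first, so the field there is axial: E₁ = 2kp₁/r³ along +x.
E₁ = 2(8.99×10⁹)(5.34×10⁻¹³)/(0.192)³ = 1.357 N/C.
Torque on the second dipole: τ = p₂ E₁ sinθ.
τ = (2.23×10⁻¹³)(1.357)·sin42° = 2.024×10⁻¹³ N·m.

τ ≈ 2.02×10⁻¹³ N·m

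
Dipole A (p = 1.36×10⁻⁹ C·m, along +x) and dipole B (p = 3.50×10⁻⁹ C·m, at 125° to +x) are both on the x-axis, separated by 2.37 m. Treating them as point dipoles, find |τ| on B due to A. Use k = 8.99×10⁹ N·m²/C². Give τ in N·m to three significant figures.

The second dipole sits on the axis of the first, so the field there is axial: E₁ = 2kp₁/r³ along +x.
E₁ = 2(8.99×10⁹)(1.36×10⁻⁹)/(2.37)³ = 1.837 N/C.
Torque on the second dipole: τ = p₂ E₁ sinθ.
τ = (3.50×10⁻⁹)(1.837)·sin125° = 5.266×10⁻⁹ N·m.

τ ≈ 5.27×10⁻⁹ N·m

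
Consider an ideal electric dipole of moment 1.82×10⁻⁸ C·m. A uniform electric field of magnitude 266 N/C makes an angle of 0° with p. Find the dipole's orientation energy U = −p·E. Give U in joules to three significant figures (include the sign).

U ≈ -4.84×10⁻⁶ J

U = −p·E = −pE cosθ.
U = −(1.82×10⁻⁸)(266)·cos0° = -4.841×10⁻⁶ J.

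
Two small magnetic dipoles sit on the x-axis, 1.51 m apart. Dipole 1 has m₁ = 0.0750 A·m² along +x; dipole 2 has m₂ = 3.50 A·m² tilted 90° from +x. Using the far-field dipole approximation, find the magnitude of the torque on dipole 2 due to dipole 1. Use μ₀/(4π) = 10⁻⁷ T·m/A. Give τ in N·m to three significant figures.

Dipole B is on the axis of dipole A, so B₁ there is axial: B₁ = (μ₀/4π)·2m₁/r³ along +x.
B₁ = 2(10⁻⁷)(0.0750)/(1.51)³ = 4.357×10⁻⁹ T.
τ = m₂ B₁ sinθ.
τ = (3.50)(4.357×10⁻⁹)·sin90° = 1.525×10⁻⁸ N·m.

τ ≈ 1.52×10⁻⁸ N·m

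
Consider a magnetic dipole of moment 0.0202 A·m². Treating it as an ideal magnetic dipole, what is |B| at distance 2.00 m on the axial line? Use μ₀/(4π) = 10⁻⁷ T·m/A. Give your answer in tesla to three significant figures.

B ≈ 5.05×10⁻¹⁰ T

On axis B = (μ₀/4π)·2m/r³.
B = 2·(10⁻⁷)·(0.0202) / (2.00)³ = 5.050×10⁻¹⁰ T.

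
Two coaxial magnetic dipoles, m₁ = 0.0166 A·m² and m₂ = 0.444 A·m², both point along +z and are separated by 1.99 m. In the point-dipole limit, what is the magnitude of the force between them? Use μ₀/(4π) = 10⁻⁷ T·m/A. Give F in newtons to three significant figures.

On-axis B of dipole 1: B = (μ₀/4π)·2m₁/r³. Force on dipole 2: F = m₂·dB/dr.
dB/dr = −(μ₀/4π)·6m₁/r⁴, so |F| = (μ₀/4π)·6m₁m₂/r⁴.
F = 6(10⁻⁷)(0.0166)(0.444)/(1.99)⁴ = 2.820×10⁻¹⁰ N.

F ≈ 2.82×10⁻¹⁰ N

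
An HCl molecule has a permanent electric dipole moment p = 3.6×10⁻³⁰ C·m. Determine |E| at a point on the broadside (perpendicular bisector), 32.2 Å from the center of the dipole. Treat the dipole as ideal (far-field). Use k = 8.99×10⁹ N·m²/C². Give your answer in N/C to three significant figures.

E ≈ 9.69×10⁵ N/C

On the perpendicular bisector E = kp/r³ (half the axial value at the same distance).
E = (8.99×10⁹)(3.60×10⁻³⁰) / (3.22×10⁻⁹)³ = 9.694×10⁵ N/C.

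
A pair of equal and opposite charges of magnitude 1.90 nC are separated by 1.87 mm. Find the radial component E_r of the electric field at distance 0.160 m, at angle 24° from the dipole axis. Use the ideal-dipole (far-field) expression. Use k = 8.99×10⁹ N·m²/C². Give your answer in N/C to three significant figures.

E_r ≈ 14.2 N/C

Dipole moment p = qd = (1.90×10⁻⁹ C)(0.00187 m) = 3.553×10⁻¹² C·m.
For a dipole, E_r = (2kp cosθ)/r³.
kp/r³ = (8.99×10⁹)(3.553×10⁻¹²)/(0.160)³ = 7.798 N/C.
E_r = 2·7.798·cos24° = 14.25 N/C.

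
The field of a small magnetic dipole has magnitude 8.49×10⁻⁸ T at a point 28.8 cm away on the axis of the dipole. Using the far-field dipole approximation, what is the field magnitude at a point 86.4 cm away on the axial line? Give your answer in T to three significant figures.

Dipole fields scale as 1/r³ in the far field; the geometry is the same at both points.
B₂ = B₁ · (r₁/r₂)³ = 8.49×10⁻⁸ · (28.8/86.4)³.
(r₁/r₂)³ = (0.3333)³ = 0.03704.
B₂ ≈ 3.144×10⁻⁹ T.

B ≈ 3.14×10⁻⁹ T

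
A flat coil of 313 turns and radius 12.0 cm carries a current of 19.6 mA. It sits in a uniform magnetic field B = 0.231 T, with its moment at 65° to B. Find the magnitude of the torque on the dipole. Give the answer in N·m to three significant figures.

τ ≈ 0.0581 N·m

m = NIA = NIπa² = 313·(0.0196)·π·(0.120)² = 0.2775 A·m².
Torque on a magnetic dipole: τ = mB sinθ.
τ = (0.2775)(0.231)·sin65° = 0.05810 N·m.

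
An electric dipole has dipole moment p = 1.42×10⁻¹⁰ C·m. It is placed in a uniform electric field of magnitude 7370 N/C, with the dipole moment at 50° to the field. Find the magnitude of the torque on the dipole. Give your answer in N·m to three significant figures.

Torque on an electric dipole: τ = pE sinθ.
τ = (1.42×10⁻¹⁰)(7370)·sin50° = 8.017×10⁻⁷ N·m.

τ ≈ 8.02×10⁻⁷ N·m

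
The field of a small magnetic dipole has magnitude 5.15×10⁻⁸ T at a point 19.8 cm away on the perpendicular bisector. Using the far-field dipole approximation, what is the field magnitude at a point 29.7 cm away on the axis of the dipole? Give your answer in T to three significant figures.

B ≈ 3.05×10⁻⁸ T

Dipole fields scale as 1/r³ in the far field.
The axial field is twice the equatorial field at the same r, so the geometry factor is 2/1.
B₂ = B₁ · (2/1) · (r₁/r₂)³ = 5.15×10⁻⁸ · 2 · (19.8/29.7)³.
(r₁/r₂)³ = (0.6667)³ = 0.2963.
B₂ ≈ 3.052×10⁻⁸ T.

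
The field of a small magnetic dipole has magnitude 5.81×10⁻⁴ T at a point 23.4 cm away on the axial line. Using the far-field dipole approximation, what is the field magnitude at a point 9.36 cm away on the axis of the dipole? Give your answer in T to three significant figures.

B ≈ 0.00908 T

Dipole fields scale as 1/r³ in the far field; the geometry is the same at both points.
B₂ = B₁ · (r₁/r₂)³ = 5.81×10⁻⁴ · (23.4/9.36)³.
(r₁/r₂)³ = (2.5)³ = 15.62.
B₂ ≈ 0.009078 T.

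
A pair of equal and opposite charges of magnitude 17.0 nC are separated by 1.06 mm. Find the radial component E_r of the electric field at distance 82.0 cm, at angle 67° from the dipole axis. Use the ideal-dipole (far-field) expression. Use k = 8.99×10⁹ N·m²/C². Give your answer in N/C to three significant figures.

Dipole moment p = qd = (1.70×10⁻⁸ C)(0.00106 m) = 1.802×10⁻¹¹ C·m.
For a dipole, E_r = (2kp cosθ)/r³.
kp/r³ = (8.99×10⁹)(1.802×10⁻¹¹)/(0.820)³ = 0.2938 N/C.
E_r = 2·0.2938·cos67° = 0.2296 N/C.

E_r ≈ 0.230 N/C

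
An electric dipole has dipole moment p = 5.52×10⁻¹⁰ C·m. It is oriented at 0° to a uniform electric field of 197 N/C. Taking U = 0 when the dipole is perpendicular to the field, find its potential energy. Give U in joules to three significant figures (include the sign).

U ≈ -1.09×10⁻⁷ J

U = −p·E = −pE cosθ.
U = −(5.52×10⁻¹⁰)(197)·cos0° = -1.087×10⁻⁷ J.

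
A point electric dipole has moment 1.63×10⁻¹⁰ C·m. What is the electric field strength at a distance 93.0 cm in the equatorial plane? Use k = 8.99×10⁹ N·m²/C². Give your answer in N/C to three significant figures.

E ≈ 1.82 N/C

In the equatorial plane E = kp/r³.
E = (8.99×10⁹)(1.63×10⁻¹⁰) / (0.930)³ = 1.822 N/C.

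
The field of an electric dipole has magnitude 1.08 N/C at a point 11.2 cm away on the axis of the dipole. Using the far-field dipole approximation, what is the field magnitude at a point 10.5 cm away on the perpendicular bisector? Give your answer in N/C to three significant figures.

E ≈ 0.655 N/C

Dipole fields scale as 1/r³ in the far field.
The axial field is twice the equatorial field at the same r, so the geometry factor is 1/2.
E₂ = E₁ · (1/2) · (r₁/r₂)³ = 1.08 · 0.5 · (11.2/10.5)³.
(r₁/r₂)³ = (1.067)³ = 1.214.
E₂ ≈ 0.6554 N/C.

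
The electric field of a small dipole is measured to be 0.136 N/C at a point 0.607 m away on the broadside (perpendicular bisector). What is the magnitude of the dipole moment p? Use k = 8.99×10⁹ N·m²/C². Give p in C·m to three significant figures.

p ≈ 3.38×10⁻¹² C·m

In the equatorial plane E = kp/r³, so p = Er³/(k).
p = (0.136)·(0.607)³ / (8.99×10⁹) = 3.383×10⁻¹² C·m.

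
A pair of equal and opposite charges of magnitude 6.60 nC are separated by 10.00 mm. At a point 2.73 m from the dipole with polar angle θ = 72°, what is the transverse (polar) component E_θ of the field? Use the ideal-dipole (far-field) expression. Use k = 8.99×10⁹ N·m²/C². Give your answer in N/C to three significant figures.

Dipole moment p = qd = (6.60×10⁻⁹ C)(0.0100 m) = 6.60×10⁻¹¹ C·m.
For a dipole, E_θ = (kp sinθ)/r³.
kp/r³ = (8.99×10⁹)(6.60×10⁻¹¹)/(2.73)³ = 0.02916 N/C.
E_θ = 0.02916·sin72° = 0.02773 N/C.

E_θ ≈ 0.0277 N/C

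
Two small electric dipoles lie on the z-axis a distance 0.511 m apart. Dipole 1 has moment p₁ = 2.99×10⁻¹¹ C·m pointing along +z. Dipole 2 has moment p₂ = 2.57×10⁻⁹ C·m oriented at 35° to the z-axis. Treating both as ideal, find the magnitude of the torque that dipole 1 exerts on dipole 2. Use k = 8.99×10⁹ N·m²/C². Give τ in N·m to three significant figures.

τ ≈ 5.94×10⁻⁹ N·m

The second dipole sits on the axis of the first, so the field there is axial: E₁ = 2kp₁/r³ along +z.
E₁ = 2(8.99×10⁹)(2.99×10⁻¹¹)/(0.511)³ = 4.029 N/C.
Torque on the second dipole: τ = p₂ E₁ sinθ.
τ = (2.57×10⁻⁹)(4.029)·sin35° = 5.939×10⁻⁹ N·m.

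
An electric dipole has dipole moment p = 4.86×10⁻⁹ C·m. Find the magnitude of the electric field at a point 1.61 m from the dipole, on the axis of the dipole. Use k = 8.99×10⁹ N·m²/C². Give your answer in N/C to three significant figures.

On the dipole axis E = 2kp/r³.
E = 2·(8.99×10⁹)(4.86×10⁻⁹) / (1.61)³ = 20.94 N/C.

E ≈ 20.9 N/C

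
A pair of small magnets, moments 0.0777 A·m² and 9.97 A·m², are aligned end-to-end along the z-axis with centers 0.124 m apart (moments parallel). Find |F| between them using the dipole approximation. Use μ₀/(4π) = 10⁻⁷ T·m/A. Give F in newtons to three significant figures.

On-axis B of dipole 1: B = (μ₀/4π)·2m₁/r³. Force on dipole 2: F = m₂·dB/dr.
dB/dr = −(μ₀/4π)·6m₁/r⁴, so |F| = (μ₀/4π)·6m₁m₂/r⁴.
F = 6(10⁻⁷)(0.0777)(9.97)/(0.124)⁴ = 0.001966 N.

F ≈ 0.00197 N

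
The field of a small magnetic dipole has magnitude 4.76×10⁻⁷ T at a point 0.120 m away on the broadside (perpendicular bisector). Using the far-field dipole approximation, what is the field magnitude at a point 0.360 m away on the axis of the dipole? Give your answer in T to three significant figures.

Dipole fields scale as 1/r³ in the far field.
The axial field is twice the equatorial field at the same r, so the geometry factor is 2/1.
B₂ = B₁ · (2/1) · (r₁/r₂)³ = 4.76×10⁻⁷ · 2 · (0.120/0.360)³.
(r₁/r₂)³ = (0.3333)³ = 0.03704.
B₂ ≈ 3.526×10⁻⁸ T.

B ≈ 3.53×10⁻⁸ T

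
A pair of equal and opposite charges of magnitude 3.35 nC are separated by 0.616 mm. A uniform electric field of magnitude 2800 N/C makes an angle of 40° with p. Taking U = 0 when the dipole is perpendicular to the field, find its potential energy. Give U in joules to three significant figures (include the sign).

U ≈ -4.43×10⁻⁹ J

Dipole moment p = qd = (3.35×10⁻⁹ C)(6.16×10⁻⁴ m) = 2.064×10⁻¹² C·m.
U = −p·E = −pE cosθ.
U = −(2.064×10⁻¹²)(2800)·cos40° = -4.427×10⁻⁹ J.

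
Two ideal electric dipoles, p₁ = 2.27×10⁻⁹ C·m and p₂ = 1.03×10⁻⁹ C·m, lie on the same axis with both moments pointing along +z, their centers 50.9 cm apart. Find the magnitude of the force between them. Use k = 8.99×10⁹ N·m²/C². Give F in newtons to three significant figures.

F ≈ 1.88×10⁻⁶ N

On-axis field of dipole 1 at distance r: E = 2kp₁/r³. Force on dipole 2 is F = p₂·dE/dr (gradient along axis).
dE/dr = −6kp₁/r⁴, so |F| = 6kp₁p₂/r⁴ (attractive for aligned moments).
F = 6(8.99×10⁹)(2.27×10⁻⁹)(1.03×10⁻⁹)/(0.509)⁴ = 1.879×10⁻⁶ N.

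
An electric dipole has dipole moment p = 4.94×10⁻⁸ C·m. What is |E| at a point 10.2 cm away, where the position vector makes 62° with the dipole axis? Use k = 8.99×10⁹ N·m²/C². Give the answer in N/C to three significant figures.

E ≈ 5.39×10⁵ N/C

At angle θ the dipole field magnitude is E = (kp/r³)·√(1 + 3cos²θ).
kp/r³ = (8.99×10⁹)(4.94×10⁻⁸) / (0.102)³ = 4.185×10⁵ N/C.
√(1 + 3cos²62°) = √(1 + 3·0.2204) = √1.6612 ≈ 1.2889.
E ≈ 4.185×10⁵ × 1.289 = 5.394×10⁵ N/C.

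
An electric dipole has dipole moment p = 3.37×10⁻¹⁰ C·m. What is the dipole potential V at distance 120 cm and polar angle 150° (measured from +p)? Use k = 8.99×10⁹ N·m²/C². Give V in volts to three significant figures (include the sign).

The dipole potential is V = kp cosθ / r².
V = (8.99×10⁹)(3.37×10⁻¹⁰)·cos150° / (1.20)² = -1.822 V.

V ≈ -1.82 V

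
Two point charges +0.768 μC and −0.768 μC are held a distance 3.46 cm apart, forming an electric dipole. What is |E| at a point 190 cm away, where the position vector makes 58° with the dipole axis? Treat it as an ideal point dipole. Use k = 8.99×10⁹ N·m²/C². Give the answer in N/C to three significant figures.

Dipole moment p = qd = (7.68×10⁻⁷ C)(0.0346 m) = 2.657×10⁻⁸ C·m.
At angle θ the dipole field magnitude is E = (kp/r³)·√(1 + 3cos²θ).
kp/r³ = (8.99×10⁹)(2.657×10⁻⁸) / (1.90)³ = 34.82 N/C.
√(1 + 3cos²58°) = √(1 + 3·0.2808) = √1.8424 ≈ 1.3574.
E ≈ 34.82 × 1.357 = 47.27 N/C.

E ≈ 47.3 N/C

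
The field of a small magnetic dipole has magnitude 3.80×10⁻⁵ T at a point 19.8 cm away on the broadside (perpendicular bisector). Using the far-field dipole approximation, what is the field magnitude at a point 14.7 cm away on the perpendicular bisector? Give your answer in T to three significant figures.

B ≈ 9.29×10⁻⁵ T

Dipole fields scale as 1/r³ in the far field; the geometry is the same at both points.
B₂ = B₁ · (r₁/r₂)³ = 3.80×10⁻⁵ · (19.8/14.7)³.
(r₁/r₂)³ = (1.347)³ = 2.444.
B₂ ≈ 9.286×10⁻⁵ T.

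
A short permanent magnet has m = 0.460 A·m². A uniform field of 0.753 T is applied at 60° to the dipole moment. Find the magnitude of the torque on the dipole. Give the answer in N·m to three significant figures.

τ ≈ 0.300 N·m

Torque on a magnetic dipole: τ = mB sinθ.
τ = (0.460)(0.753)·sin60° = 0.3000 N·m.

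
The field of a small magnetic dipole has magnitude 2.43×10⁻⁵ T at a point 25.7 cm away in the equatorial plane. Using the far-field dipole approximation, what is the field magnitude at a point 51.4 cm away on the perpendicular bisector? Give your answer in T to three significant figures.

B ≈ 3.04×10⁻⁶ T

Dipole fields scale as 1/r³ in the far field; the geometry is the same at both points.
B₂ = B₁ · (r₁/r₂)³ = 2.43×10⁻⁵ · (25.7/51.4)³.
(r₁/r₂)³ = (0.5)³ = 0.125.
B₂ ≈ 3.038×10⁻⁶ T.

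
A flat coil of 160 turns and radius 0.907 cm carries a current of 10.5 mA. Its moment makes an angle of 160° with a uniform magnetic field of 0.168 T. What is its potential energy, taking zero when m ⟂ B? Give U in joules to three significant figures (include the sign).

U ≈ 6.85×10⁻⁵ J

m = NIA = NIπa² = 160·(0.0105)·π·(0.00907)² = 4.342×10⁻⁴ A·m².
U = −m·B = −mB cosθ.
U = −(4.342×10⁻⁴)(0.168)·cos160° = 6.855×10⁻⁵ J.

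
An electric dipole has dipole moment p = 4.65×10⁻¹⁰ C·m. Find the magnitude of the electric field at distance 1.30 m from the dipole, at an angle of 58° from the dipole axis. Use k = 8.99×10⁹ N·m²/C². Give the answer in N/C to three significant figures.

E ≈ 2.58 N/C

At angle θ the dipole field magnitude is E = (kp/r³)·√(1 + 3cos²θ).
kp/r³ = (8.99×10⁹)(4.65×10⁻¹⁰) / (1.30)³ = 1.903 N/C.
√(1 + 3cos²58°) = √(1 + 3·0.2808) = √1.8424 ≈ 1.3574.
E ≈ 1.903 × 1.357 = 2.583 N/C.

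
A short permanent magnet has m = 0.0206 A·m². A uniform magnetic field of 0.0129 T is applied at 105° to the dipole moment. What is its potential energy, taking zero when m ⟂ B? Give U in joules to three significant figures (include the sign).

U ≈ 6.88×10⁻⁵ J

U = −m·B = −mB cosθ.
U = −(0.0206)(0.0129)·cos105° = 6.878×10⁻⁵ J.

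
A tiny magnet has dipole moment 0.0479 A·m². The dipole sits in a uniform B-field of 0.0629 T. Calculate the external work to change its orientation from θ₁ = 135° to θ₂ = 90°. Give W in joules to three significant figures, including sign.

W ≈ -0.00213 J

W_ext = ΔU = −mB cosθ₂ + mB cosθ₁ = mB(cosθ₁ − cosθ₂).
W = (0.0479)(0.0629)·(cos135° − cos90°) = (0.003013)·(-0.7071) = -0.002130 J.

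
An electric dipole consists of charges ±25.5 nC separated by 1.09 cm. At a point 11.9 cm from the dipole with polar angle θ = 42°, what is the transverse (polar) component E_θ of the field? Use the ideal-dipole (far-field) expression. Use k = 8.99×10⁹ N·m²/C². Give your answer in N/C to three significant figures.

Dipole moment p = qd = (2.55×10⁻⁸ C)(0.0109 m) = 2.78×10⁻¹⁰ C·m.
For a dipole, E_θ = (kp sinθ)/r³.
kp/r³ = (8.99×10⁹)(2.78×10⁻¹⁰)/(0.119)³ = 1483 N/C.
E_θ = 1483·sin42° = 992.4 N/C.

E_θ ≈ 992 N/C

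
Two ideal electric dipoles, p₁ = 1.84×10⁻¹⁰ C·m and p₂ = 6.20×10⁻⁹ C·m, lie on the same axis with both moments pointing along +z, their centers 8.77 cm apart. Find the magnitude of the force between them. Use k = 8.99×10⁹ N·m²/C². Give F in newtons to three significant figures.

F ≈ 0.00104 N

On-axis field of dipole 1 at distance r: E = 2kp₁/r³. Force on dipole 2 is F = p₂·dE/dr (gradient along axis).
dE/dr = −6kp₁/r⁴, so |F| = 6kp₁p₂/r⁴ (attractive for aligned moments).
F = 6(8.99×10⁹)(1.84×10⁻¹⁰)(6.20×10⁻⁹)/(0.0877)⁴ = 0.001040 N.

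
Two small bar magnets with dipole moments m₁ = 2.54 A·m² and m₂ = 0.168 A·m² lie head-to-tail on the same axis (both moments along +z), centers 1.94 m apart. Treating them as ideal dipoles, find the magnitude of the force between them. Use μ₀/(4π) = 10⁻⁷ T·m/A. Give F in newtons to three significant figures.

On-axis B of dipole 1: B = (μ₀/4π)·2m₁/r³. Force on dipole 2: F = m₂·dB/dr.
dB/dr = −(μ₀/4π)·6m₁/r⁴, so |F| = (μ₀/4π)·6m₁m₂/r⁴.
F = 6(10⁻⁷)(2.54)(0.168)/(1.94)⁴ = 1.808×10⁻⁸ N.

F ≈ 1.81×10⁻⁸ N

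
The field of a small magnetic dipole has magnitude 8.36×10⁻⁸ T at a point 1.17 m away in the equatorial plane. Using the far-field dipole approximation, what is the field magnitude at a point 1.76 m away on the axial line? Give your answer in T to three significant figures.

Dipole fields scale as 1/r³ in the far field.
The axial field is twice the equatorial field at the same r, so the geometry factor is 2/1.
B₂ = B₁ · (2/1) · (r₁/r₂)³ = 8.36×10⁻⁸ · 2 · (1.17/1.76)³.
(r₁/r₂)³ = (0.6648)³ = 0.2938.
B₂ ≈ 4.912×10⁻⁸ T.

B ≈ 4.91×10⁻⁸ T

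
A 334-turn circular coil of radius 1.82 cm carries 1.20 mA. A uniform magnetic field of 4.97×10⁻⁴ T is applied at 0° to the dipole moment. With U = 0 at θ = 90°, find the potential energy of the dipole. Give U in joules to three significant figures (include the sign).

m = NIA = NIπa² = 334·(0.00120)·π·(0.0182)² = 4.171×10⁻⁴ A·m².
U = −m·B = −mB cosθ.
U = −(4.171×10⁻⁴)(4.97×10⁻⁴)·cos0° = -2.073×10⁻⁷ J.

U ≈ -2.07×10⁻⁷ J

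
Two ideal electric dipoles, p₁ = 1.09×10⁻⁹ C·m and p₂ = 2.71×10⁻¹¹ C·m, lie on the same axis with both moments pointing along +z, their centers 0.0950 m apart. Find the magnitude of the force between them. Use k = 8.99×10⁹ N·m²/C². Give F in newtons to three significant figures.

On-axis field of dipole 1 at distance r: E = 2kp₁/r³. Force on dipole 2 is F = p₂·dE/dr (gradient along axis).
dE/dr = −6kp₁/r⁴, so |F| = 6kp₁p₂/r⁴ (attractive for aligned moments).
F = 6(8.99×10⁹)(1.09×10⁻⁹)(2.71×10⁻¹¹)/(0.0950)⁴ = 1.956×10⁻⁵ N.

F ≈ 1.96×10⁻⁵ N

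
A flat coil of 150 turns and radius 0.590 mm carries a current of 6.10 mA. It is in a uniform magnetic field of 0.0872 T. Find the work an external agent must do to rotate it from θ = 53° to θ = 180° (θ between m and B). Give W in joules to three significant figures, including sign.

W ≈ 1.40×10⁻⁷ J

m = NIA = NIπa² = 150·(0.00610)·π·(5.90×10⁻⁴)² = 1.001×10⁻⁶ A·m².
W_ext = ΔU = −mB cosθ₂ + mB cosθ₁ = mB(cosθ₁ − cosθ₂).
W = (1.001×10⁻⁶)(0.0872)·(cos53° − cos180°) = (8.729×10⁻⁸)·(+1.6018) = 1.398×10⁻⁷ J.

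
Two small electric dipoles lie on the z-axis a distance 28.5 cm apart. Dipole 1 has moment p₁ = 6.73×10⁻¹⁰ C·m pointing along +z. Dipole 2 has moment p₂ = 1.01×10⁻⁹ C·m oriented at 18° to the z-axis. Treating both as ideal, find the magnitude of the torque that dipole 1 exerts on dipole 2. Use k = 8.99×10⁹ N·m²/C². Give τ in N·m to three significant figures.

τ ≈ 1.63×10⁻⁷ N·m

The second dipole sits on the axis of the first, so the field there is axial: E₁ = 2kp₁/r³ along +z.
E₁ = 2(8.99×10⁹)(6.73×10⁻¹⁰)/(0.285)³ = 522.7 N/C.
Torque on the second dipole: τ = p₂ E₁ sinθ.
τ = (1.01×10⁻⁹)(522.7)·sin18° = 1.631×10⁻⁷ N·m.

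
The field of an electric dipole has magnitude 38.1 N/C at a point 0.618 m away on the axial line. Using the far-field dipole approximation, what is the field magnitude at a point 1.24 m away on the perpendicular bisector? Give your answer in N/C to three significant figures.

E ≈ 2.36 N/C

Dipole fields scale as 1/r³ in the far field.
The axial field is twice the equatorial field at the same r, so the geometry factor is 1/2.
E₂ = E₁ · (1/2) · (r₁/r₂)³ = 38.1 · 0.5 · (0.618/1.24)³.
(r₁/r₂)³ = (0.4984)³ = 0.1238.
E₂ ≈ 2.358 N/C.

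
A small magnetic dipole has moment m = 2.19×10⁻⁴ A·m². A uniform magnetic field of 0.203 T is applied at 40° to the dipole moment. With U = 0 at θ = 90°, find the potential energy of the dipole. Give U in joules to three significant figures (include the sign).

U ≈ -3.41×10⁻⁵ J

U = −m·B = −mB cosθ.
U = −(2.19×10⁻⁴)(0.203)·cos40° = -3.406×10⁻⁵ J.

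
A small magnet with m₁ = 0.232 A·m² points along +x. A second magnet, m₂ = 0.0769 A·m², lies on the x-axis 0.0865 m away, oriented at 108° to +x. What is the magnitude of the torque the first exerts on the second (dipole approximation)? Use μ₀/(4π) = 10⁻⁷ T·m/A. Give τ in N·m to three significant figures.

τ ≈ 5.24×10⁻⁶ N·m

Dipole B is on the axis of dipole A, so B₁ there is axial: B₁ = (μ₀/4π)·2m₁/r³ along +x.
B₁ = 2(10⁻⁷)(0.232)/(0.0865)³ = 7.169×10⁻⁵ T.
τ = m₂ B₁ sinθ.
τ = (0.0769)(7.169×10⁻⁵)·sin108° = 5.243×10⁻⁶ N·m.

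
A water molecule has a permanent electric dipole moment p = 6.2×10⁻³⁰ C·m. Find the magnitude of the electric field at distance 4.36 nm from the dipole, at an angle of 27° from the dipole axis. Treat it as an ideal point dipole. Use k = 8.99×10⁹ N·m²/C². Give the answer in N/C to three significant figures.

At angle θ the dipole field magnitude is E = (kp/r³)·√(1 + 3cos²θ).
kp/r³ = (8.99×10⁹)(6.20×10⁻³⁰) / (4.36×10⁻⁹)³ = 6.725×10⁵ N/C.
√(1 + 3cos²27°) = √(1 + 3·0.7939) = √3.3817 ≈ 1.8389.
E ≈ 6.725×10⁵ × 1.839 = 1.237×10⁶ N/C.

E ≈ 1.24×10⁶ N/C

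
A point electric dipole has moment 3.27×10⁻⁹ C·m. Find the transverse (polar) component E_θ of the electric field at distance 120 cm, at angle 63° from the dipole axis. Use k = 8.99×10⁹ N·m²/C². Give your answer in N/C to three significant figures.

For a dipole, E_θ = (kp sinθ)/r³.
kp/r³ = (8.99×10⁹)(3.27×10⁻⁹)/(1.20)³ = 17.01 N/C.
E_θ = 17.01·sin63° = 15.16 N/C.

E_θ ≈ 15.2 N/C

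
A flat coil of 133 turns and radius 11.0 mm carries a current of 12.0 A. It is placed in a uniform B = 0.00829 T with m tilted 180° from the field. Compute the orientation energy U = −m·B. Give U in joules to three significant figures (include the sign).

U ≈ 0.00503 J

m = NIA = NIπa² = 133·(12.0)·π·(0.0110)² = 0.6067 A·m².
U = −m·B = −mB cosθ.
U = −(0.6067)(0.00829)·cos180° = 0.005030 J.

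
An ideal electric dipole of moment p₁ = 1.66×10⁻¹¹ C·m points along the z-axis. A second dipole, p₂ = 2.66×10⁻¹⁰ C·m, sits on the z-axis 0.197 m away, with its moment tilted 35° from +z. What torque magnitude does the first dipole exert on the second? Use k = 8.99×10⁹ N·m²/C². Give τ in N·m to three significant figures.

The second dipole sits on the axis of the first, so the field there is axial: E₁ = 2kp₁/r³ along +z.
E₁ = 2(8.99×10⁹)(1.66×10⁻¹¹)/(0.197)³ = 39.04 N/C.
Torque on the second dipole: τ = p₂ E₁ sinθ.
τ = (2.66×10⁻¹⁰)(39.04)·sin35° = 5.956×10⁻⁹ N·m.

τ ≈ 5.96×10⁻⁹ N·m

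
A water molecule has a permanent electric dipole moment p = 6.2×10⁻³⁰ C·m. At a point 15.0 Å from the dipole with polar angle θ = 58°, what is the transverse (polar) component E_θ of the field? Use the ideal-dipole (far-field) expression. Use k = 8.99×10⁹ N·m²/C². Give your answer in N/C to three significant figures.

E_θ ≈ 1.40×10⁷ N/C

For a dipole, E_θ = (kp sinθ)/r³.
kp/r³ = (8.99×10⁹)(6.20×10⁻³⁰)/(1.50×10⁻⁹)³ = 1.651×10⁷ N/C.
E_θ = 1.651×10⁷·sin58° = 1.401×10⁷ N/C.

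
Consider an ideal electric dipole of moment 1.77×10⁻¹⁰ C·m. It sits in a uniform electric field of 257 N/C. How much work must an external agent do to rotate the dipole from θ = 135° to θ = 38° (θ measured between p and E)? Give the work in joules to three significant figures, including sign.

W ≈ -6.80×10⁻⁸ J

W_ext = ΔU = U(θ₂) − U(θ₁) = −pE cosθ₂ − (−pE cosθ₁) = pE(cosθ₁ − cosθ₂).
W = (1.77×10⁻¹⁰)(257)·(cos135° − cos38°) = (4.549×10⁻⁸)·(-1.4951) = -6.801×10⁻⁸ J.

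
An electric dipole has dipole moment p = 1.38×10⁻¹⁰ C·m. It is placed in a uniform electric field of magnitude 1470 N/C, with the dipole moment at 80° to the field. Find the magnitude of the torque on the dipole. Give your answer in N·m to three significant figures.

τ ≈ 2.00×10⁻⁷ N·m

Torque on an electric dipole: τ = pE sinθ.
τ = (1.38×10⁻¹⁰)(1470)·sin80° = 1.998×10⁻⁷ N·m.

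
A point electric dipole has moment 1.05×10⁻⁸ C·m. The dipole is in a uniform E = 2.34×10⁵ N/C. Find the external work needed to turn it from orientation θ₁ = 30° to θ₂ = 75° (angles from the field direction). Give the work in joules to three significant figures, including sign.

W ≈ 0.00149 J

W_ext = ΔU = U(θ₂) − U(θ₁) = −pE cosθ₂ − (−pE cosθ₁) = pE(cosθ₁ − cosθ₂).
W = (1.05×10⁻⁸)(2.34×10⁵)·(cos30° − cos75°) = (0.002457)·(+0.6072) = 0.001492 J.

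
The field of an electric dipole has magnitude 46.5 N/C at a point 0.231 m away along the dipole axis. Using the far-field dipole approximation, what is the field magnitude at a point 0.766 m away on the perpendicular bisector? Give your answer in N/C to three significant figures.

Dipole fields scale as 1/r³ in the far field.
The axial field is twice the equatorial field at the same r, so the geometry factor is 1/2.
E₂ = E₁ · (1/2) · (r₁/r₂)³ = 46.5 · 0.5 · (0.231/0.766)³.
(r₁/r₂)³ = (0.3016)³ = 0.02743.
E₂ ≈ 0.6376 N/C.

E ≈ 0.638 N/C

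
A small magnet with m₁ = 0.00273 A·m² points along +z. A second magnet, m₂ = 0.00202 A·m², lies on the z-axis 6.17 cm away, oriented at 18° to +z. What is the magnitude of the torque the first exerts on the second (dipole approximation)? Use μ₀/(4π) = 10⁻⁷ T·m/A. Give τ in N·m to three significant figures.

Dipole B is on the axis of dipole A, so B₁ there is axial: B₁ = (μ₀/4π)·2m₁/r³ along +z.
B₁ = 2(10⁻⁷)(0.00273)/(0.0617)³ = 2.325×10⁻⁶ T.
τ = m₂ B₁ sinθ.
τ = (0.00202)(2.325×10⁻⁶)·sin18° = 1.451×10⁻⁹ N·m.

τ ≈ 1.45×10⁻⁹ N·m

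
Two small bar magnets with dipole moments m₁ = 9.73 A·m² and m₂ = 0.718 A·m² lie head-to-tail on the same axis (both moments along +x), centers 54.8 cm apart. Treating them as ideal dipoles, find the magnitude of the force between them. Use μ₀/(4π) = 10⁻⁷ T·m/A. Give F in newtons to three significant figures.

F ≈ 4.65×10⁻⁵ N

On-axis B of dipole 1: B = (μ₀/4π)·2m₁/r³. Force on dipole 2: F = m₂·dB/dr.
dB/dr = −(μ₀/4π)·6m₁/r⁴, so |F| = (μ₀/4π)·6m₁m₂/r⁴.
F = 6(10⁻⁷)(9.73)(0.718)/(0.548)⁴ = 4.648×10⁻⁵ N.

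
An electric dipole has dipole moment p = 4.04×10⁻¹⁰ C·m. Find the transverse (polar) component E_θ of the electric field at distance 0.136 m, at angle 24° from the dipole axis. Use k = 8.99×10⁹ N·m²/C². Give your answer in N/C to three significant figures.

E_θ ≈ 587 N/C

For a dipole, E_θ = (kp sinθ)/r³.
kp/r³ = (8.99×10⁹)(4.04×10⁻¹⁰)/(0.136)³ = 1444 N/C.
E_θ = 1444·sin24° = 587.3 N/C.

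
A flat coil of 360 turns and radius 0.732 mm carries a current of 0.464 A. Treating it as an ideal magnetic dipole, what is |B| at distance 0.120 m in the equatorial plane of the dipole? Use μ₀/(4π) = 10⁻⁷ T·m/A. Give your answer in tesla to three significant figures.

B ≈ 1.63×10⁻⁸ T

m = NIA = NIπa² = 360·(0.464)·π·(7.32×10⁻⁴)² = 2.812×10⁻⁴ A·m².
In the equatorial plane B = (μ₀/4π)·m/r³ (half the axial value).
B = (10⁻⁷)·(2.812×10⁻⁴) / (0.120)³ = 1.627×10⁻⁸ T.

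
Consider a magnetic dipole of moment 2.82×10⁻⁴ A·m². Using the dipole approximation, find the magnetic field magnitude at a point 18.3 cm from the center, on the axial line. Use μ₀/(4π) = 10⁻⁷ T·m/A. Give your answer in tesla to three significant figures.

B ≈ 9.20×10⁻⁹ T

On axis B = (μ₀/4π)·2m/r³.
B = 2·(10⁻⁷)·(2.82×10⁻⁴) / (0.183)³ = 9.203×10⁻⁹ T.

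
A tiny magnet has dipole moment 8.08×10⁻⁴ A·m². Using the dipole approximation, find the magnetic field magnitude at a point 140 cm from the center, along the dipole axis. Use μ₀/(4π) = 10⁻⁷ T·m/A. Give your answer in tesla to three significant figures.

On axis B = (μ₀/4π)·2m/r³.
B = 2·(10⁻⁷)·(8.08×10⁻⁴) / (1.40)³ = 5.889×10⁻¹¹ T.

B ≈ 5.89×10⁻¹¹ T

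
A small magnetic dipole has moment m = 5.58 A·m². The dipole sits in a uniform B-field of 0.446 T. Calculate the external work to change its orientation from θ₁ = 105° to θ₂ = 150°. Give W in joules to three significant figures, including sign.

W ≈ 1.51 J

W_ext = ΔU = −mB cosθ₂ + mB cosθ₁ = mB(cosθ₁ − cosθ₂).
W = (5.58)(0.446)·(cos105° − cos150°) = (2.489)·(+0.6072) = 1.511 J.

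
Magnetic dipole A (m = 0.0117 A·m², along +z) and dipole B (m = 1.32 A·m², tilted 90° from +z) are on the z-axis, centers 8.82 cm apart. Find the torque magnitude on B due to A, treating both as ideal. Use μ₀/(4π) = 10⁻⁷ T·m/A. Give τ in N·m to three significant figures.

τ ≈ 4.50×10⁻⁶ N·m

Dipole B is on the axis of dipole A, so B₁ there is axial: B₁ = (μ₀/4π)·2m₁/r³ along +z.
B₁ = 2(10⁻⁷)(0.0117)/(0.0882)³ = 3.410×10⁻⁶ T.
τ = m₂ B₁ sinθ.
τ = (1.32)(3.410×10⁻⁶)·sin90° = 4.502×10⁻⁶ N·m.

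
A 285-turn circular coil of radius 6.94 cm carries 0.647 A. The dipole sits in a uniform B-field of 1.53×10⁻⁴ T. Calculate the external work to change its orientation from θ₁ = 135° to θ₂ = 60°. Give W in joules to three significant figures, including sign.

m = NIA = NIπa² = 285·(0.647)·π·(0.0694)² = 2.79 A·m².
W_ext = ΔU = −mB cosθ₂ + mB cosθ₁ = mB(cosθ₁ − cosθ₂).
W = (2.79)(1.53×10⁻⁴)·(cos135° − cos60°) = (4.269×10⁻⁴)·(-1.2071) = -5.153×10⁻⁴ J.

W ≈ -5.15×10⁻⁴ J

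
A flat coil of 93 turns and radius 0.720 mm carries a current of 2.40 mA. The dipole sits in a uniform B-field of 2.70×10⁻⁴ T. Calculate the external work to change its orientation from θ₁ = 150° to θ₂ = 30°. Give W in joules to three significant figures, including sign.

m = NIA = NIπa² = 93·(0.00240)·π·(7.20×10⁻⁴)² = 3.635×10⁻⁷ A·m².
W_ext = ΔU = −mB cosθ₂ + mB cosθ₁ = mB(cosθ₁ − cosθ₂).
W = (3.635×10⁻⁷)(2.70×10⁻⁴)·(cos150° − cos30°) = (9.814×10⁻¹¹)·(-1.7321) = -1.700×10⁻¹⁰ J.

W ≈ -1.70×10⁻¹⁰ J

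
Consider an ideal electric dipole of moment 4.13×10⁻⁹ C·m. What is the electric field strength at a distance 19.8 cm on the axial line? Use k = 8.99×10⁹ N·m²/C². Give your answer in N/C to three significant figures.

E ≈ 9570 N/C

On the dipole axis E = 2kp/r³.
E = 2·(8.99×10⁹)(4.13×10⁻⁹) / (0.198)³ = 9566 N/C.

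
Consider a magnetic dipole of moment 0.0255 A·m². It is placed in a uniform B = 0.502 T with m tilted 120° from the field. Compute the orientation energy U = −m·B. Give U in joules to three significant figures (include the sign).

U ≈ 0.00640 J

U = −m·B = −mB cosθ.
U = −(0.0255)(0.502)·cos120° = 0.006400 J.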